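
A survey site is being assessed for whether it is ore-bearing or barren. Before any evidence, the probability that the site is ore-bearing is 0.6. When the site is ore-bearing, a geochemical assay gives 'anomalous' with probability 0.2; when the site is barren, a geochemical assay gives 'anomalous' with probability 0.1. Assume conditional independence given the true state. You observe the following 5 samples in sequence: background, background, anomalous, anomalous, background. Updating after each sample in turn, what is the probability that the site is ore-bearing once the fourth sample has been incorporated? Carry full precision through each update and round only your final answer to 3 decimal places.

0.826

Each posterior becomes the prior for the next update.
After 'background': P(ore) = 0.8·0.6000 / (0.8·0.6000 + 0.9·0.4000) ≈ 0.5714
After 'background': P(ore) = 0.8·0.5714 / (0.8·0.5714 + 0.9·0.4286) ≈ 0.5424
After 'anomalous': P(ore) = 0.2·0.5424 / (0.2·0.5424 + 0.1·0.4576) ≈ 0.7033
After 'anomalous': P(ore) = 0.2·0.7033 / (0.2·0.7033 + 0.1·0.2967) ≈ 0.8258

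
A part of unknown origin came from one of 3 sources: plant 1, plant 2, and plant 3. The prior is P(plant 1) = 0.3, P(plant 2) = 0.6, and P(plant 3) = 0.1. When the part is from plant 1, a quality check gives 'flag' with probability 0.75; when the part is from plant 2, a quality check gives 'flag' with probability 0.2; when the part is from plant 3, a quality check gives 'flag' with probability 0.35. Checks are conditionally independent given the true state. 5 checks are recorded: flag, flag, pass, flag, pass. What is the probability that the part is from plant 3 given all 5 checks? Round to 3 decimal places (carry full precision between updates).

0.142

After 'flag': normaliser = 0.75·0.3000 + 0.2·0.6000 + 0.35·0.1000; P(plant 1) ≈ 0.5921, P(plant 2) ≈ 0.3158, P(plant 3) ≈ 0.0921
After 'flag': normaliser = 0.75·0.5921 + 0.2·0.3158 + 0.35·0.0921; P(plant 1) ≈ 0.8232, P(plant 2) ≈ 0.1171, P(plant 3) ≈ 0.0598
After 'pass': normaliser = 0.25·0.8232 + 0.8·0.1171 + 0.65·0.0598; P(plant 1) ≈ 0.6083, P(plant 2) ≈ 0.2769, P(plant 3) ≈ 0.1148
After 'flag': normaliser = 0.75·0.6083 + 0.2·0.2769 + 0.35·0.1148; P(plant 1) ≈ 0.8268, P(plant 2) ≈ 0.1003, P(plant 3) ≈ 0.0728
After 'pass': normaliser = 0.25·0.8268 + 0.8·0.1003 + 0.65·0.0728; P(plant 1) ≈ 0.6183, P(plant 2) ≈ 0.2401, P(plant 3) ≈ 0.1416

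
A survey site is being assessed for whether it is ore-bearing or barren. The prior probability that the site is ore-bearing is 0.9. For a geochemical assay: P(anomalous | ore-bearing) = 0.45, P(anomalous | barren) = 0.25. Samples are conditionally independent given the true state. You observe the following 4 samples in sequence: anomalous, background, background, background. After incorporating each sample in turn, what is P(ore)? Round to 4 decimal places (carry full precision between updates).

After 'anomalous': P(ore) = 0.45·0.9000 / (0.45·0.9000 + 0.25·0.1000) ≈ 0.9419
After 'background': P(ore) = 0.55·0.9419 / (0.55·0.9419 + 0.75·0.0581) ≈ 0.9224
After 'background': P(ore) = 0.55·0.9224 / (0.55·0.9224 + 0.75·0.0776) ≈ 0.8970
After 'background': P(ore) = 0.55·0.8970 / (0.55·0.8970 + 0.75·0.1030) ≈ 0.8647

0.8647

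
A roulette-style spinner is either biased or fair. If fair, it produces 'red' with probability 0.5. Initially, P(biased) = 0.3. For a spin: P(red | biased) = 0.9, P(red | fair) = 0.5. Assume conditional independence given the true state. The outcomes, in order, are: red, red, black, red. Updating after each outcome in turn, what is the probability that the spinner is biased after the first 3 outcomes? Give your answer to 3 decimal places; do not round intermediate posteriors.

After 'red': P(biased) = 0.9·0.3000 / (0.9·0.3000 + 0.5·0.7000) ≈ 0.4355
After 'red': P(biased) = 0.9·0.4355 / (0.9·0.4355 + 0.5·0.5645) ≈ 0.5813
After 'black': P(biased) = 0.1·0.5813 / (0.1·0.5813 + 0.5·0.4187) ≈ 0.2174

0.217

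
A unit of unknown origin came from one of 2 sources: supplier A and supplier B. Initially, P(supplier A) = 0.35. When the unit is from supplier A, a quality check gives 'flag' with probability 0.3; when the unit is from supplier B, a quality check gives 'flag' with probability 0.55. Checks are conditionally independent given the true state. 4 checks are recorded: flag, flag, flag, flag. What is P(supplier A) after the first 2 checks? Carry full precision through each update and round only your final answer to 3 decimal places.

0.138

After 'flag': P(supplier A) = 0.3·0.3500 / (0.3·0.3500 + 0.55·0.6500) ≈ 0.2270
After 'flag': P(supplier A) = 0.3·0.2270 / (0.3·0.2270 + 0.55·0.7730) ≈ 0.1381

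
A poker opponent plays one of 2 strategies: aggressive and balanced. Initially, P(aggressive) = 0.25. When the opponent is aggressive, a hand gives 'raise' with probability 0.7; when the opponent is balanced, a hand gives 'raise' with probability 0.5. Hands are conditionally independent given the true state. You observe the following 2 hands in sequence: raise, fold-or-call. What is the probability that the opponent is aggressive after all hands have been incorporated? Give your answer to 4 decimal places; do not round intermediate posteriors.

0.2188

After 'raise': P(aggressive) = 0.7·0.2500 / (0.7·0.2500 + 0.5·0.7500) ≈ 0.3182
After 'fold-or-call': P(aggressive) = 0.3·0.3182 / (0.3·0.3182 + 0.5·0.6818) ≈ 0.2188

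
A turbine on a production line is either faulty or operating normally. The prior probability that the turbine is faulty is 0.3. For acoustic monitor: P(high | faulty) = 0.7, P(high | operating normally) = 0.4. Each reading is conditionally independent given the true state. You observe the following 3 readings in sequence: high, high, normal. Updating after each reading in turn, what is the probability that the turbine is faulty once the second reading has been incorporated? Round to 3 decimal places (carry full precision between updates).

Each posterior becomes the prior for the next update.
After 'high': P(faulty) = 0.7·0.3000 / (0.7·0.3000 + 0.4·0.7000) ≈ 0.4286
After 'high': P(faulty) = 0.7·0.4286 / (0.7·0.4286 + 0.4·0.5714) ≈ 0.5676

0.568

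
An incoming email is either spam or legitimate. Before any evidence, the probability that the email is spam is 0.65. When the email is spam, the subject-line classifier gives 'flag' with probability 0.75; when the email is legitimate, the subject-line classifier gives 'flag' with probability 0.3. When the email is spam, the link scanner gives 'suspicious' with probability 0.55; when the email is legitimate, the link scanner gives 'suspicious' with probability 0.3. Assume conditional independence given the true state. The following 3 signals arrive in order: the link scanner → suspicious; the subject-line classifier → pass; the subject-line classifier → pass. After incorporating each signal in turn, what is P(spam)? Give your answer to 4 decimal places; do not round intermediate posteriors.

0.3028

After the link scanner='suspicious': P(spam) = 0.55·0.6500 / (0.55·0.6500 + 0.3·0.3500) ≈ 0.7730
After the subject-line classifier='pass': P(spam) = 0.25·0.7730 / (0.25·0.7730 + 0.7·0.2270) ≈ 0.5487
After the subject-line classifier='pass': P(spam) = 0.25·0.5487 / (0.25·0.5487 + 0.7·0.4513) ≈ 0.3028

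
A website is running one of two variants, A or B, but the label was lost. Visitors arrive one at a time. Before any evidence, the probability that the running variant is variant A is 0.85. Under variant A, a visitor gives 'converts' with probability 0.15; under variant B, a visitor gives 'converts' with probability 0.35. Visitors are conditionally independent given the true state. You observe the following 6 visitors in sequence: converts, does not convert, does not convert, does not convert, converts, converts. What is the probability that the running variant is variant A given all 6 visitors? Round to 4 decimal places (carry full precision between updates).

After 'converts': P(A) = 0.15·0.8500 / (0.15·0.8500 + 0.35·0.1500) ≈ 0.7083
After 'does not convert': P(A) = 0.85·0.7083 / (0.85·0.7083 + 0.65·0.2917) ≈ 0.7605
After 'does not convert': P(A) = 0.85·0.7605 / (0.85·0.7605 + 0.65·0.2395) ≈ 0.8059
After 'does not convert': P(A) = 0.85·0.8059 / (0.85·0.8059 + 0.65·0.1941) ≈ 0.8445
After 'converts': P(A) = 0.15·0.8445 / (0.15·0.8445 + 0.35·0.1555) ≈ 0.6995
After 'converts': P(A) = 0.15·0.6995 / (0.15·0.6995 + 0.35·0.3005) ≈ 0.4994

0.4994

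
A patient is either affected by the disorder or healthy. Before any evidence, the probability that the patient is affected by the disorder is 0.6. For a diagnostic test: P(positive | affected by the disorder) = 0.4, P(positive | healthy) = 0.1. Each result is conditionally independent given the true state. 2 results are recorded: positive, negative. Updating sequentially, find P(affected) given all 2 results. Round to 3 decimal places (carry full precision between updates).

0.800

After 'positive': P(affected) = 0.4·0.6000 / (0.4·0.6000 + 0.1·0.4000) ≈ 0.8571
After 'negative': P(affected) = 0.6·0.8571 / (0.6·0.8571 + 0.9·0.1429) ≈ 0.8000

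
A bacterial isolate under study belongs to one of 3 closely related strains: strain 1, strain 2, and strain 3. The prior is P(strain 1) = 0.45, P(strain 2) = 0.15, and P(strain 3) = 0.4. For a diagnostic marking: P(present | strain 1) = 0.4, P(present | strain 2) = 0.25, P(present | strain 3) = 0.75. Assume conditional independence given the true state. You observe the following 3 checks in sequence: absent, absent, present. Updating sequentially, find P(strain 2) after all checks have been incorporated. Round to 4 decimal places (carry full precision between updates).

Each posterior becomes the prior for the next update.
After 'absent': normaliser = 0.6·0.4500 + 0.75·0.1500 + 0.25·0.4000; P(strain 1) ≈ 0.5596, P(strain 2) ≈ 0.2332, P(strain 3) ≈ 0.2073
After 'absent': normaliser = 0.6·0.5596 + 0.75·0.2332 + 0.25·0.2073; P(strain 1) ≈ 0.5970, P(strain 2) ≈ 0.3109, P(strain 3) ≈ 0.0921
After 'present': normaliser = 0.4·0.5970 + 0.25·0.3109 + 0.75·0.0921; P(strain 1) ≈ 0.6192, P(strain 2) ≈ 0.2016, P(strain 3) ≈ 0.1792

0.2016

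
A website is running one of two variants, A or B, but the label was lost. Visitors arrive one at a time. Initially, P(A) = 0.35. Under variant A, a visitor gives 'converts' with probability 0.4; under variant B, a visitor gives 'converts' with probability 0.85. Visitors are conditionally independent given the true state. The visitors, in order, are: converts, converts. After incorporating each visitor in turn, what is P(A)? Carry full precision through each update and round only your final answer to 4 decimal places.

After 'converts': P(A) = 0.4·0.3500 / (0.4·0.3500 + 0.85·0.6500) ≈ 0.2022
After 'converts': P(A) = 0.4·0.2022 / (0.4·0.2022 + 0.85·0.7978) ≈ 0.1065

0.1065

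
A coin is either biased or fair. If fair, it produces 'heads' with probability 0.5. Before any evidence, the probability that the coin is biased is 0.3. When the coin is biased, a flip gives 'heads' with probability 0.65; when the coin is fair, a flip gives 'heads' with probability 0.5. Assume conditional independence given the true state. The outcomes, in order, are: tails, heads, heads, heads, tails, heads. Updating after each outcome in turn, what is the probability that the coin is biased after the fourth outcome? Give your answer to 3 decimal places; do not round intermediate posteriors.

After 'tails': P(biased) = 0.35·0.3000 / (0.35·0.3000 + 0.5·0.7000) ≈ 0.2308
After 'heads': P(biased) = 0.65·0.2308 / (0.65·0.2308 + 0.5·0.7692) ≈ 0.2806
After 'heads': P(biased) = 0.65·0.2806 / (0.65·0.2806 + 0.5·0.7194) ≈ 0.3364
After 'heads': P(biased) = 0.65·0.3364 / (0.65·0.3364 + 0.5·0.6636) ≈ 0.3973

0.397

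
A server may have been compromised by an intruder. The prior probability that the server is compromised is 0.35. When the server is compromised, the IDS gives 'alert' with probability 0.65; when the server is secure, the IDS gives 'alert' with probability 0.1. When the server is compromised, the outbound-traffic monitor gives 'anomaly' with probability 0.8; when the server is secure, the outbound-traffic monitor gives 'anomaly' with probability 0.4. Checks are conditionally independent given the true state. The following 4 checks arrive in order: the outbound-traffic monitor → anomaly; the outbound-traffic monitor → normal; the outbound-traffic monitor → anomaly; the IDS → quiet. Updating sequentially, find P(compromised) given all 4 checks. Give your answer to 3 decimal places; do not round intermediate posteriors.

After the outbound-traffic monitor='anomaly': P(compromised) = 0.8·0.3500 / (0.8·0.3500 + 0.4·0.6500) ≈ 0.5185
After the outbound-traffic monitor='normal': P(compromised) = 0.2·0.5185 / (0.2·0.5185 + 0.6·0.4815) ≈ 0.2642
After the outbound-traffic monitor='anomaly': P(compromised) = 0.8·0.2642 / (0.8·0.2642 + 0.4·0.7358) ≈ 0.4179
After the IDS='quiet': P(compromised) = 0.35·0.4179 / (0.35·0.4179 + 0.9·0.5821) ≈ 0.2183

0.218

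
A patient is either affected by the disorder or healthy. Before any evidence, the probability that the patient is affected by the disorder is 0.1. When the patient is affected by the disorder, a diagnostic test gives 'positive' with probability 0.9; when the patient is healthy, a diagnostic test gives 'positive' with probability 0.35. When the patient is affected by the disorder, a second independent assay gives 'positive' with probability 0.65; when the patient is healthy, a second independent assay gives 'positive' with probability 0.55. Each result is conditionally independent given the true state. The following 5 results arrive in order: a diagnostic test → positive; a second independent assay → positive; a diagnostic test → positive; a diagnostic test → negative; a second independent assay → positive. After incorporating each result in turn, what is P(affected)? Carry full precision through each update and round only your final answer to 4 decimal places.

0.1363

Each posterior becomes the prior for the next update.
After a diagnostic test='positive': P(affected) = 0.9·0.1000 / (0.9·0.1000 + 0.35·0.9000) ≈ 0.2222
After a second independent assay='positive': P(affected) = 0.65·0.2222 / (0.65·0.2222 + 0.55·0.7778) ≈ 0.2524
After a diagnostic test='positive': P(affected) = 0.9·0.2524 / (0.9·0.2524 + 0.35·0.7476) ≈ 0.4647
After a diagnostic test='negative': P(affected) = 0.1·0.4647 / (0.1·0.4647 + 0.65·0.5353) ≈ 0.1178
After a second independent assay='positive': P(affected) = 0.65·0.1178 / (0.65·0.1178 + 0.55·0.8822) ≈ 0.1363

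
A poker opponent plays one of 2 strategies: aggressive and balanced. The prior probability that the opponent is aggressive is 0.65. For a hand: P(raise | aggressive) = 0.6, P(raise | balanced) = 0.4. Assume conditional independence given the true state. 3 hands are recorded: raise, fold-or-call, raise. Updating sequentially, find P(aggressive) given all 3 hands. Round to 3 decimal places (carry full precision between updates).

Apply Bayes' rule sequentially, carrying P(aggressive) forward.
After 'raise': P(aggressive) = 0.6·0.6500 / (0.6·0.6500 + 0.4·0.3500) ≈ 0.7358
After 'fold-or-call': P(aggressive) = 0.4·0.7358 / (0.4·0.7358 + 0.6·0.2642) ≈ 0.6500
After 'raise': P(aggressive) = 0.6·0.6500 / (0.6·0.6500 + 0.4·0.3500) ≈ 0.7358

0.736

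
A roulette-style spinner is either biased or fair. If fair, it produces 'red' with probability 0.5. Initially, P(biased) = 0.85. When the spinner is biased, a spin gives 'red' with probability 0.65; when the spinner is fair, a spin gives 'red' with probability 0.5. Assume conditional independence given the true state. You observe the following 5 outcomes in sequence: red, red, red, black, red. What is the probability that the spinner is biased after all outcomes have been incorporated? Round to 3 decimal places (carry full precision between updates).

0.919

After 'red': P(biased) = 0.65·0.8500 / (0.65·0.8500 + 0.5·0.1500) ≈ 0.8805
After 'red': P(biased) = 0.65·0.8805 / (0.65·0.8805 + 0.5·0.1195) ≈ 0.9055
After 'red': P(biased) = 0.65·0.9055 / (0.65·0.9055 + 0.5·0.0945) ≈ 0.9256
After 'black': P(biased) = 0.35·0.9256 / (0.35·0.9256 + 0.5·0.0744) ≈ 0.8971
After 'red': P(biased) = 0.65·0.8971 / (0.65·0.8971 + 0.5·0.1029) ≈ 0.9189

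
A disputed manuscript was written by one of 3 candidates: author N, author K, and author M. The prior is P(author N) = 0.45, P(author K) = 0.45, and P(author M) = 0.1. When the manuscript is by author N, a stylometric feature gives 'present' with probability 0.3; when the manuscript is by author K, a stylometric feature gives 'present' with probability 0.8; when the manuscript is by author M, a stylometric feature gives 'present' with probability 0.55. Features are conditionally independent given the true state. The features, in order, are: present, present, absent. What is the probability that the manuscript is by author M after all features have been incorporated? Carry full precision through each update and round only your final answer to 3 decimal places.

0.137

After 'present': normaliser = 0.3·0.4500 + 0.8·0.4500 + 0.55·0.1000; P(author N) ≈ 0.2455, P(author K) ≈ 0.6545, P(author M) ≈ 0.1000
After 'present': normaliser = 0.3·0.2455 + 0.8·0.6545 + 0.55·0.1000; P(author N) ≈ 0.1129, P(author K) ≈ 0.8028, P(author M) ≈ 0.0843
After 'absent': normaliser = 0.7·0.1129 + 0.2·0.8028 + 0.45·0.0843; P(author N) ≈ 0.2847, P(author K) ≈ 0.5785, P(author M) ≈ 0.1367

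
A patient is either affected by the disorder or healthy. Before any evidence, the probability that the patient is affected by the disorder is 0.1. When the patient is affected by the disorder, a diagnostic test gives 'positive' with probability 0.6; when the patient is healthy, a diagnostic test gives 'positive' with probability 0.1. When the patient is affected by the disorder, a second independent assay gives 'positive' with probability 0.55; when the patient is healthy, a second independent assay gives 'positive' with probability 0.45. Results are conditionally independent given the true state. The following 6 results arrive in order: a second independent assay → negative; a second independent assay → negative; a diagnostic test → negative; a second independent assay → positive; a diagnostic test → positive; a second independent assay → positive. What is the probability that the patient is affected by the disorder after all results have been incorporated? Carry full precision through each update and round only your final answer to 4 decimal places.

0.2286

Each posterior becomes the prior for the next update.
After a second independent assay='negative': P(affected) = 0.45·0.1000 / (0.45·0.1000 + 0.55·0.9000) ≈ 0.0833
After a second independent assay='negative': P(affected) = 0.45·0.0833 / (0.45·0.0833 + 0.55·0.9167) ≈ 0.0692
After a diagnostic test='negative': P(affected) = 0.4·0.0692 / (0.4·0.0692 + 0.9·0.9308) ≈ 0.0320
After a second independent assay='positive': P(affected) = 0.55·0.0320 / (0.55·0.0320 + 0.45·0.9680) ≈ 0.0388
After a diagnostic test='positive': P(affected) = 0.6·0.0388 / (0.6·0.0388 + 0.1·0.9612) ≈ 0.1951
After a second independent assay='positive': P(affected) = 0.55·0.1951 / (0.55·0.1951 + 0.45·0.8049) ≈ 0.2286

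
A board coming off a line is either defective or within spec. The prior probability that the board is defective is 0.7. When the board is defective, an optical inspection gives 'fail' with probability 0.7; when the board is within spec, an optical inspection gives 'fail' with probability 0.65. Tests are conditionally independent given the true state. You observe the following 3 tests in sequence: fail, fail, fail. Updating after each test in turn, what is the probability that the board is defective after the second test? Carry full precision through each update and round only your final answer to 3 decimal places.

0.730

After 'fail': P(defective) = 0.7·0.7000 / (0.7·0.7000 + 0.65·0.3000) ≈ 0.7153
After 'fail': P(defective) = 0.7·0.7153 / (0.7·0.7153 + 0.65·0.2847) ≈ 0.7302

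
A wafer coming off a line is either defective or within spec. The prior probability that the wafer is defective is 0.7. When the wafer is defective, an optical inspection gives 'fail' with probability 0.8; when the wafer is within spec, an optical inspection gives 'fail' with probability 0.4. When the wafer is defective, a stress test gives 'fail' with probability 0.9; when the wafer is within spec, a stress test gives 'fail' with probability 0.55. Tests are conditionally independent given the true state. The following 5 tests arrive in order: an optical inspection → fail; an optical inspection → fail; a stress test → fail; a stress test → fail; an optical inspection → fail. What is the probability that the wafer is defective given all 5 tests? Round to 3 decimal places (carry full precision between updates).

After an optical inspection='fail': P(defective) = 0.8·0.7000 / (0.8·0.7000 + 0.4·0.3000) ≈ 0.8235
After an optical inspection='fail': P(defective) = 0.8·0.8235 / (0.8·0.8235 + 0.4·0.1765) ≈ 0.9032
After a stress test='fail': P(defective) = 0.9·0.9032 / (0.9·0.9032 + 0.55·0.0968) ≈ 0.9385
After a stress test='fail': P(defective) = 0.9·0.9385 / (0.9·0.9385 + 0.55·0.0615) ≈ 0.9615
After an optical inspection='fail': P(defective) = 0.8·0.9615 / (0.8·0.9615 + 0.4·0.0385) ≈ 0.9804

0.980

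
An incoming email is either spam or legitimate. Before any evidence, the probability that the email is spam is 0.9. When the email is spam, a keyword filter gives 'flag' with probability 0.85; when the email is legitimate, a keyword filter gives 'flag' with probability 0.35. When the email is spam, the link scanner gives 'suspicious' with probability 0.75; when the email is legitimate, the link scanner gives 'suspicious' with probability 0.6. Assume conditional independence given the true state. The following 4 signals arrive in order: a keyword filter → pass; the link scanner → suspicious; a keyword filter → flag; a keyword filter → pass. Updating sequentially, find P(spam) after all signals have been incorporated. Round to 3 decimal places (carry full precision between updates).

Apply Bayes' rule sequentially, carrying P(spam) forward.
After a keyword filter='pass': P(spam) = 0.15·0.9000 / (0.15·0.9000 + 0.65·0.1000) ≈ 0.6750
After the link scanner='suspicious': P(spam) = 0.75·0.6750 / (0.75·0.6750 + 0.6·0.3250) ≈ 0.7219
After a keyword filter='flag': P(spam) = 0.85·0.7219 / (0.85·0.7219 + 0.35·0.2781) ≈ 0.8631
After a keyword filter='pass': P(spam) = 0.15·0.8631 / (0.15·0.8631 + 0.65·0.1369) ≈ 0.5927

0.593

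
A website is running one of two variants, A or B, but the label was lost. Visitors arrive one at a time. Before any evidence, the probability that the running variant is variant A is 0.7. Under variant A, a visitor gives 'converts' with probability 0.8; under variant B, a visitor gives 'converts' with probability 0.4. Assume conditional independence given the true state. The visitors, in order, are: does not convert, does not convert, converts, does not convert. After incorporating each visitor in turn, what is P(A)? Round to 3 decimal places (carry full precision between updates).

0.147

After 'does not convert': P(A) = 0.2·0.7000 / (0.2·0.7000 + 0.6·0.3000) ≈ 0.4375
After 'does not convert': P(A) = 0.2·0.4375 / (0.2·0.4375 + 0.6·0.5625) ≈ 0.2059
After 'converts': P(A) = 0.8·0.2059 / (0.8·0.2059 + 0.4·0.7941) ≈ 0.3415
After 'does not convert': P(A) = 0.2·0.3415 / (0.2·0.3415 + 0.6·0.6585) ≈ 0.1474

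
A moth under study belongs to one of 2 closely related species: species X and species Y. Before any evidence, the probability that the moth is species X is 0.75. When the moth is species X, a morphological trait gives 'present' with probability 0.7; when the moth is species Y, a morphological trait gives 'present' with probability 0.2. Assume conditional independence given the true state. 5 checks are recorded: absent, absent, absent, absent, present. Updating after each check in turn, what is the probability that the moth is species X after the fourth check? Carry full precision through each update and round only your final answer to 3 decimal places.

0.056

After 'absent': P(species X) = 0.3·0.7500 / (0.3·0.7500 + 0.8·0.2500) ≈ 0.5294
After 'absent': P(species X) = 0.3·0.5294 / (0.3·0.5294 + 0.8·0.4706) ≈ 0.2967
After 'absent': P(species X) = 0.3·0.2967 / (0.3·0.2967 + 0.8·0.7033) ≈ 0.1366
After 'absent': P(species X) = 0.3·0.1366 / (0.3·0.1366 + 0.8·0.8634) ≈ 0.0560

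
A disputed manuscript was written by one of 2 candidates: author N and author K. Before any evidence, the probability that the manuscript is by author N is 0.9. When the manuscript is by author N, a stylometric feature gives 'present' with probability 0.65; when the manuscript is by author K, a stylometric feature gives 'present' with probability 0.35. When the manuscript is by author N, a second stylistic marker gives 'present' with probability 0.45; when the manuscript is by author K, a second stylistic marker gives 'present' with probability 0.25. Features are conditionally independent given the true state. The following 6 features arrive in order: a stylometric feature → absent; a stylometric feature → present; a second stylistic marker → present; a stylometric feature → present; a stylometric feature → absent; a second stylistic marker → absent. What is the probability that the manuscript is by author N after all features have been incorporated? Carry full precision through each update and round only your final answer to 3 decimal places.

0.922

After a stylometric feature='absent': P(author N) = 0.35·0.9000 / (0.35·0.9000 + 0.65·0.1000) ≈ 0.8289
After a stylometric feature='present': P(author N) = 0.65·0.8289 / (0.65·0.8289 + 0.35·0.1711) ≈ 0.9000
After a second stylistic marker='present': P(author N) = 0.45·0.9000 / (0.45·0.9000 + 0.25·0.1000) ≈ 0.9419
After a stylometric feature='present': P(author N) = 0.65·0.9419 / (0.65·0.9419 + 0.35·0.0581) ≈ 0.9678
After a stylometric feature='absent': P(author N) = 0.35·0.9678 / (0.35·0.9678 + 0.65·0.0322) ≈ 0.9419
After a second stylistic marker='absent': P(author N) = 0.55·0.9419 / (0.55·0.9419 + 0.75·0.0581) ≈ 0.9224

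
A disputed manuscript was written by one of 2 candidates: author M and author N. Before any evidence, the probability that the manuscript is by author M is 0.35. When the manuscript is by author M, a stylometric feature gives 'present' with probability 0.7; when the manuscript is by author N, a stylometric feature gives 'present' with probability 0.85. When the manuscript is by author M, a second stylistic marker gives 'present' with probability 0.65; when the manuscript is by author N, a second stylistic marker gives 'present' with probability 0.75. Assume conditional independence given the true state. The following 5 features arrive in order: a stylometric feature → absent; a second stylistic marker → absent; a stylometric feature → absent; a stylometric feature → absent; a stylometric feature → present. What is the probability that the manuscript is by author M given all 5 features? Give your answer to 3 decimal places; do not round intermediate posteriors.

0.832

Apply Bayes' rule sequentially, carrying P(author M) forward.
After a stylometric feature='absent': P(author M) = 0.3·0.3500 / (0.3·0.3500 + 0.15·0.6500) ≈ 0.5185
After a second stylistic marker='absent': P(author M) = 0.35·0.5185 / (0.35·0.5185 + 0.25·0.4815) ≈ 0.6012
After a stylometric feature='absent': P(author M) = 0.3·0.6012 / (0.3·0.6012 + 0.15·0.3988) ≈ 0.7510
After a stylometric feature='absent': P(author M) = 0.3·0.7510 / (0.3·0.7510 + 0.15·0.2490) ≈ 0.8578
After a stylometric feature='present': P(author M) = 0.7·0.8578 / (0.7·0.8578 + 0.85·0.1422) ≈ 0.8324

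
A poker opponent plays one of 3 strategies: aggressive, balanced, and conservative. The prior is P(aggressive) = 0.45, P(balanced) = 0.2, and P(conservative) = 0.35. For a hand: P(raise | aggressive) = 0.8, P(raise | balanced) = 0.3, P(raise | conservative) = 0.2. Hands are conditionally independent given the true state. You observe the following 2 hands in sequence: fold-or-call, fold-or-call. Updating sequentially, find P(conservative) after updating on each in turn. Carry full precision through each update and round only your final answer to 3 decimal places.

0.659

After 'fold-or-call': normaliser = 0.2·0.4500 + 0.7·0.2000 + 0.8·0.3500; P(aggressive) ≈ 0.1765, P(balanced) ≈ 0.2745, P(conservative) ≈ 0.5490
After 'fold-or-call': normaliser = 0.2·0.1765 + 0.7·0.2745 + 0.8·0.5490; P(aggressive) ≈ 0.0529, P(balanced) ≈ 0.2882, P(conservative) ≈ 0.6588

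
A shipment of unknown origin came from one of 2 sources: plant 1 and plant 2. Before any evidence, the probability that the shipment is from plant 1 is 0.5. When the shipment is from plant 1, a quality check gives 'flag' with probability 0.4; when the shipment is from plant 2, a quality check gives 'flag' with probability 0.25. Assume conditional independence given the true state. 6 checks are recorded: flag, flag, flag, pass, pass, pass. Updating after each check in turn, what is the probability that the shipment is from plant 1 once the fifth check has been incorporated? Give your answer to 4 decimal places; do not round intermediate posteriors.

0.7239

Apply Bayes' rule sequentially, carrying P(plant 1) forward.
After 'flag': P(plant 1) = 0.4·0.5000 / (0.4·0.5000 + 0.25·0.5000) ≈ 0.6154
After 'flag': P(plant 1) = 0.4·0.6154 / (0.4·0.6154 + 0.25·0.3846) ≈ 0.7191
After 'flag': P(plant 1) = 0.4·0.7191 / (0.4·0.7191 + 0.25·0.2809) ≈ 0.8038
After 'pass': P(plant 1) = 0.6·0.8038 / (0.6·0.8038 + 0.75·0.1962) ≈ 0.7662
After 'pass': P(plant 1) = 0.6·0.7662 / (0.6·0.7662 + 0.75·0.2338) ≈ 0.7239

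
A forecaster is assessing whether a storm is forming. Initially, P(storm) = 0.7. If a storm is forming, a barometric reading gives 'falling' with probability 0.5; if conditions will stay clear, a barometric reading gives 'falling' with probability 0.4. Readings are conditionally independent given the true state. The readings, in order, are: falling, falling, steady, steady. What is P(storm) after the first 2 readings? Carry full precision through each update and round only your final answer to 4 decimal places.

After 'falling': P(storm) = 0.5·0.7000 / (0.5·0.7000 + 0.4·0.3000) ≈ 0.7447
After 'falling': P(storm) = 0.5·0.7447 / (0.5·0.7447 + 0.4·0.2553) ≈ 0.7848

0.7848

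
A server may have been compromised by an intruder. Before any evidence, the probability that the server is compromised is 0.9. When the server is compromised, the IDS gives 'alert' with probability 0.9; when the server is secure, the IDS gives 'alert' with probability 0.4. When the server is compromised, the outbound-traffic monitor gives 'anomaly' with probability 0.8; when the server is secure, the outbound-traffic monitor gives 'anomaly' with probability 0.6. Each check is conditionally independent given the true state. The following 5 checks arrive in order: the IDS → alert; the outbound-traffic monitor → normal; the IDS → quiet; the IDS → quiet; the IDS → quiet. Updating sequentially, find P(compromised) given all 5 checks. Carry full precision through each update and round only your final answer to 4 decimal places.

0.0448

After the IDS='alert': P(compromised) = 0.9·0.9000 / (0.9·0.9000 + 0.4·0.1000) ≈ 0.9529
After the outbound-traffic monitor='normal': P(compromised) = 0.2·0.9529 / (0.2·0.9529 + 0.4·0.0471) ≈ 0.9101
After the IDS='quiet': P(compromised) = 0.1·0.9101 / (0.1·0.9101 + 0.6·0.0899) ≈ 0.6279
After the IDS='quiet': P(compromised) = 0.1·0.6279 / (0.1·0.6279 + 0.6·0.3721) ≈ 0.2195
After the IDS='quiet': P(compromised) = 0.1·0.2195 / (0.1·0.2195 + 0.6·0.7805) ≈ 0.0448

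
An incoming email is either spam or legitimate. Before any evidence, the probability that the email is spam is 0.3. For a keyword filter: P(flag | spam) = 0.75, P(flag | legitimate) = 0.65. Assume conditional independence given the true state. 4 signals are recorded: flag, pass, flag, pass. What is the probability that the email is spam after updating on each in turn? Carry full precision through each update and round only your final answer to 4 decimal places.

0.2255

After 'flag': P(spam) = 0.75·0.3000 / (0.75·0.3000 + 0.65·0.7000) ≈ 0.3309
After 'pass': P(spam) = 0.25·0.3309 / (0.25·0.3309 + 0.35·0.6691) ≈ 0.2610
After 'flag': P(spam) = 0.75·0.2610 / (0.75·0.2610 + 0.65·0.7390) ≈ 0.2896
After 'pass': P(spam) = 0.25·0.2896 / (0.25·0.2896 + 0.35·0.7104) ≈ 0.2255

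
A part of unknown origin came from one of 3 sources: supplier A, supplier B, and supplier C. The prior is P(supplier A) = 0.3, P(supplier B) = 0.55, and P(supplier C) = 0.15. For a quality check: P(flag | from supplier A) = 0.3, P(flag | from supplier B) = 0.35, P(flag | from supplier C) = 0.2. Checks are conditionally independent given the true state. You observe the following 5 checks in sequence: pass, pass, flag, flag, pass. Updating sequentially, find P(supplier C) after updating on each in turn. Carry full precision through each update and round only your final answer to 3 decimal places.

Apply Bayes' rule sequentially, carrying P(supplier C) forward.
After 'pass': normaliser = 0.7·0.3000 + 0.65·0.5500 + 0.8·0.1500; P(supplier A) ≈ 0.3055, P(supplier B) ≈ 0.5200, P(supplier C) ≈ 0.1745
After 'pass': normaliser = 0.7·0.3055 + 0.65·0.5200 + 0.8·0.1745; P(supplier A) ≈ 0.3092, P(supplier B) ≈ 0.4888, P(supplier C) ≈ 0.2019
After 'flag': normaliser = 0.3·0.3092 + 0.35·0.4888 + 0.2·0.2019; P(supplier A) ≈ 0.3049, P(supplier B) ≈ 0.5623, P(supplier C) ≈ 0.1328
After 'flag': normaliser = 0.3·0.3049 + 0.35·0.5623 + 0.2·0.1328; P(supplier A) ≈ 0.2905, P(supplier B) ≈ 0.6251, P(supplier C) ≈ 0.0843
After 'pass': normaliser = 0.7·0.2905 + 0.65·0.6251 + 0.8·0.0843; P(supplier A) ≈ 0.3003, P(supplier B) ≈ 0.6000, P(supplier C) ≈ 0.0996

0.100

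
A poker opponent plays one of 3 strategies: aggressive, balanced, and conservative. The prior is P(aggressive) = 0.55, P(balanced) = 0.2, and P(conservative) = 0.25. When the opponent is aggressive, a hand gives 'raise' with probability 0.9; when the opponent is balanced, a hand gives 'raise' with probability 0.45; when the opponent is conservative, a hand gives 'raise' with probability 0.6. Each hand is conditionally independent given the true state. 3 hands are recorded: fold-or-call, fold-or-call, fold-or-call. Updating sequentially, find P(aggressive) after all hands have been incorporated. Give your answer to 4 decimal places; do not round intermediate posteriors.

0.0110

After 'fold-or-call': normaliser = 0.1·0.5500 + 0.55·0.2000 + 0.4·0.2500; P(aggressive) ≈ 0.2075, P(balanced) ≈ 0.4151, P(conservative) ≈ 0.3774
After 'fold-or-call': normaliser = 0.1·0.2075 + 0.55·0.4151 + 0.4·0.3774; P(aggressive) ≈ 0.0519, P(balanced) ≈ 0.5708, P(conservative) ≈ 0.3774
After 'fold-or-call': normaliser = 0.1·0.0519 + 0.55·0.5708 + 0.4·0.3774; P(aggressive) ≈ 0.0110, P(balanced) ≈ 0.6678, P(conservative) ≈ 0.3211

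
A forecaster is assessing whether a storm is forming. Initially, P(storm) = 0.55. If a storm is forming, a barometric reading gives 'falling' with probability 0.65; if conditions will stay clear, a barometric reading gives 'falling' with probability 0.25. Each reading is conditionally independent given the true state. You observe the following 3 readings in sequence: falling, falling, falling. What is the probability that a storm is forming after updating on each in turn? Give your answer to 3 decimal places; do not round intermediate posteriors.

0.956

After 'falling': P(storm) = 0.65·0.5500 / (0.65·0.5500 + 0.25·0.4500) ≈ 0.7606
After 'falling': P(storm) = 0.65·0.7606 / (0.65·0.7606 + 0.25·0.2394) ≈ 0.8920
After 'falling': P(storm) = 0.65·0.8920 / (0.65·0.8920 + 0.25·0.1080) ≈ 0.9555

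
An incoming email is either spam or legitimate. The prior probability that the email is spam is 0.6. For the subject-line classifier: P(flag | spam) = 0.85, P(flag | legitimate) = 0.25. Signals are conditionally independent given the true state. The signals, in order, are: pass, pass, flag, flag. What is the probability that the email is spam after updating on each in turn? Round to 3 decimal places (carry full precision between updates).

0.410

After 'pass': P(spam) = 0.15·0.6000 / (0.15·0.6000 + 0.75·0.4000) ≈ 0.2308
After 'pass': P(spam) = 0.15·0.2308 / (0.15·0.2308 + 0.75·0.7692) ≈ 0.0566
After 'flag': P(spam) = 0.85·0.0566 / (0.85·0.0566 + 0.25·0.9434) ≈ 0.1694
After 'flag': P(spam) = 0.85·0.1694 / (0.85·0.1694 + 0.25·0.8306) ≈ 0.4095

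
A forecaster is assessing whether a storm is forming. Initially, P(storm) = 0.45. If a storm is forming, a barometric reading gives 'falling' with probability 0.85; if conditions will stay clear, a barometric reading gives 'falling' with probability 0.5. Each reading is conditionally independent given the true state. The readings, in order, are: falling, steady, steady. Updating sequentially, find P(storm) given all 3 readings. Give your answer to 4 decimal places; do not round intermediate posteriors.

After 'falling': P(storm) = 0.85·0.4500 / (0.85·0.4500 + 0.5·0.5500) ≈ 0.5817
After 'steady': P(storm) = 0.15·0.5817 / (0.15·0.5817 + 0.5·0.4183) ≈ 0.2944
After 'steady': P(storm) = 0.15·0.2944 / (0.15·0.2944 + 0.5·0.7056) ≈ 0.1113

0.1113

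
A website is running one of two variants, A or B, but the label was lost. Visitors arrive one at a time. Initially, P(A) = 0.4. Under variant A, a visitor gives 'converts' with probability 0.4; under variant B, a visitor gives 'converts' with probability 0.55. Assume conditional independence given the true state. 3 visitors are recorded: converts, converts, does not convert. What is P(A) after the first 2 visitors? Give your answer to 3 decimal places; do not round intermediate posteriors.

After 'converts': P(A) = 0.4·0.4000 / (0.4·0.4000 + 0.55·0.6000) ≈ 0.3265
After 'converts': P(A) = 0.4·0.3265 / (0.4·0.3265 + 0.55·0.6735) ≈ 0.2607

0.261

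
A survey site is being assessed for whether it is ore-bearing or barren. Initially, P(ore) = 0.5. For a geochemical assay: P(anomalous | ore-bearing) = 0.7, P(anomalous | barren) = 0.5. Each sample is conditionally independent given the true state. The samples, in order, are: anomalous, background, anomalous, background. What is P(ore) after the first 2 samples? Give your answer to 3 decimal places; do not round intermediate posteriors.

0.457

Each posterior becomes the prior for the next update.
After 'anomalous': P(ore) = 0.7·0.5000 / (0.7·0.5000 + 0.5·0.5000) ≈ 0.5833
After 'background': P(ore) = 0.3·0.5833 / (0.3·0.5833 + 0.5·0.4167) ≈ 0.4565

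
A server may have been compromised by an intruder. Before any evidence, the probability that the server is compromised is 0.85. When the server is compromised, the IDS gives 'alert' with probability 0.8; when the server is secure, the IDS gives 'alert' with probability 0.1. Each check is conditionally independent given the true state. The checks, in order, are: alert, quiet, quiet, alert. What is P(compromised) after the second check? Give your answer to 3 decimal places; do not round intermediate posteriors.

After 'alert': P(compromised) = 0.8·0.8500 / (0.8·0.8500 + 0.1·0.1500) ≈ 0.9784
After 'quiet': P(compromised) = 0.2·0.9784 / (0.2·0.9784 + 0.9·0.0216) ≈ 0.9097

0.910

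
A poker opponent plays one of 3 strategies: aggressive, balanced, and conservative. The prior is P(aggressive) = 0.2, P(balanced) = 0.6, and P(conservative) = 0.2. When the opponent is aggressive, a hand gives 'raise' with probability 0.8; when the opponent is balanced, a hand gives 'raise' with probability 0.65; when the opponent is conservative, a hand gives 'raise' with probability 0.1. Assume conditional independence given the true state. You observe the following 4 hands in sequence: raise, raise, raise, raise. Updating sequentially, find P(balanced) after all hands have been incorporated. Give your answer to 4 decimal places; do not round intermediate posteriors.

After 'raise': normaliser = 0.8·0.2000 + 0.65·0.6000 + 0.1·0.2000; P(aggressive) ≈ 0.2807, P(balanced) ≈ 0.6842, P(conservative) ≈ 0.0351
After 'raise': normaliser = 0.8·0.2807 + 0.65·0.6842 + 0.1·0.0351; P(aggressive) ≈ 0.3338, P(balanced) ≈ 0.6610, P(conservative) ≈ 0.0052
After 'raise': normaliser = 0.8·0.3338 + 0.65·0.6610 + 0.1·0.0052; P(aggressive) ≈ 0.3830, P(balanced) ≈ 0.6163, P(conservative) ≈ 0.0007
After 'raise': normaliser = 0.8·0.3830 + 0.65·0.6163 + 0.1·0.0007; P(aggressive) ≈ 0.4333, P(balanced) ≈ 0.5666, P(conservative) ≈ 0.0001

0.5666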